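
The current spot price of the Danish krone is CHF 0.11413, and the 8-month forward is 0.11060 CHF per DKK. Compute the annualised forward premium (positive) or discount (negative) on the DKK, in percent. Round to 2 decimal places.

-4.64%

T = 8/12 years.
(F − S)/S = (0.11060 − 0.11413)/0.11413 = -0.0309296.
Per annum: -0.0309296 / (8/12) = -0.046394 = -4.64%.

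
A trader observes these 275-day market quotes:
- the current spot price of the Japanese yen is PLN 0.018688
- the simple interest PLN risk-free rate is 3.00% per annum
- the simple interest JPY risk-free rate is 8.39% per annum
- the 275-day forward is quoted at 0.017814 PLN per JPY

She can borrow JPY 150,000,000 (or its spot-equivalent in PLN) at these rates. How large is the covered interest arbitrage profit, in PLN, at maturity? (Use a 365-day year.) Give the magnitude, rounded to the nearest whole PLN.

PLN 25,550

T = 275/365 years.
Invest the JPY and cover forward: 150,000,000 × 1.063212329 × 0.017814 = PLN 2,841,009.66.
Convert at spot and invest in PLN: 150,000,000 × 0.018688 × 1.02260274 = PLN 2,866,560.00.
The quoted forward undervalues JPY, so borrow JPY, convert to PLN at spot, deposit the PLN at 3.00%, and buy JPY forward at 0.017814 to cover the loan.
The gap between the two covered legs is PLN 25,550.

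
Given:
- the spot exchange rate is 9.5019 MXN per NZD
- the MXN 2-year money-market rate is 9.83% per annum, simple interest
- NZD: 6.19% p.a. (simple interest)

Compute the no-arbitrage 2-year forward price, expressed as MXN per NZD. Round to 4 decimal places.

T = 2 years.
Growth of 1 MXN over T: 1 + 0.0983×2 = 1.196600.
Growth of 1 NZD over T: 1 + 0.0619×2 = 1.123800.
CIP: F = S · (grow MXN)/(grow NZD) = 9.5019 × 1.196600/1.123800 = 10.117435 MXN per NZD.

10.1174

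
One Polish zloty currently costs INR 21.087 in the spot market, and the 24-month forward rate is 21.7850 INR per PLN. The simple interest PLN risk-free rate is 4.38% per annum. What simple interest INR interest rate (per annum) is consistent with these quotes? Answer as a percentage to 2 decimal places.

6.18%

T = 2 years.
CIP gives F = S · g_INR/g_PLN, so g_INR/g_PLN = 21.785/21.087 = 1.0331010.
PLN growth factor: 1 + 0.0438×2 = 1.087600.
That pins the INR growth at 1.1236006.
(1.1236006 − 1)/T = 0.061800, i.e. 6.18%.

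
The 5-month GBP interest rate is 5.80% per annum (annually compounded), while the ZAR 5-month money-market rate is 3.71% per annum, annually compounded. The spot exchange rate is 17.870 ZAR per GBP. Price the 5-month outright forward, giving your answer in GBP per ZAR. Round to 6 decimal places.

T = 5/12 years.
ZAR growth factor: (1 + 0.0371)^(5/12) = 1.0152943.
Growth of 1 GBP over T: (1 + 0.0580)^(5/12) = 1.0237699.
CIP: F = S · (grow ZAR)/(grow GBP) = 17.87 × 1.0152943/1.0237699 = 17.72206 ZAR per GBP.
Quoted the other way: 1/17.72206 = 0.056427 GBP per ZAR.

0.056427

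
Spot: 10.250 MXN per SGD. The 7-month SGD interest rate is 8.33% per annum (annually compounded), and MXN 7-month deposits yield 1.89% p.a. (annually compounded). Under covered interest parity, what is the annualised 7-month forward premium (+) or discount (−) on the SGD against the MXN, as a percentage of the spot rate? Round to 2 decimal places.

T = 7/12 years.
CIP forward (MXN per SGD) = 10.25 × 1.010982/1.047780 = 9.890020.
Annualised premium = (F − S)/S × (1/T) = (9.890020 − 10.25)/10.25 ÷ (7/12) = -6.02%.

-6.02%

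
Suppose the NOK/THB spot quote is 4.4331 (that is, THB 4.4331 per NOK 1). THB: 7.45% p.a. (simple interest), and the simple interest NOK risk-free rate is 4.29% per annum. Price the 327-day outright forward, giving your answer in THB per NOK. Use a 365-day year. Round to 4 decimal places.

T = 327/365 years.
THB accumulates by 1 + 0.0745×327/365 = 1.0667438.
NOK accumulates by 1 + 0.0429×327/365 = 1.0384337.
Forward (THB per NOK) = 4.4331 × 1.0667438 / 1.0384337 = 4.553957.

4.5540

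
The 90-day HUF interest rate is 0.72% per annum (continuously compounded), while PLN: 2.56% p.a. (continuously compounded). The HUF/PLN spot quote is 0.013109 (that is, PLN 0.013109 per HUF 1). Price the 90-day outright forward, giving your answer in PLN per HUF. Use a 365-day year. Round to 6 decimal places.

0.013169

T = 90/365 years.
PLN growth factor: e^(0.0256×90/365) = 1.0063323.
HUF accumulates by e^(0.0072×90/365) = 1.0017769.
CIP: F = S · (grow PLN)/(grow HUF) = 0.013109 × 1.0063323/1.0017769 = 0.01316861 PLN per HUF.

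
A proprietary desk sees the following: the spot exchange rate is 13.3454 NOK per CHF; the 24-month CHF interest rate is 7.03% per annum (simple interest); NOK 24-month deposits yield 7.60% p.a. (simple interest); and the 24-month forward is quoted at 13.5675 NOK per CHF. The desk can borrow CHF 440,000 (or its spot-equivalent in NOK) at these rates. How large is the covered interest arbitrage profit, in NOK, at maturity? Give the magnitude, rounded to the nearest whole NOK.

NOK 44,523

T = 2 years.
Keep in CHF, deliver into the forward: 440,000·1.140600·13.5675 = NOK 6,809,039.82.
Swap to NOK now, deposit: 440,000·13.3454·1.152000 = NOK 6,764,516.35.
The quoted forward overvalues CHF, so borrow NOK, buy CHF at spot, deposit the CHF at 7.03%, and sell the proceeds forward at 13.5675.
The gap between the two covered legs is NOK 44,523.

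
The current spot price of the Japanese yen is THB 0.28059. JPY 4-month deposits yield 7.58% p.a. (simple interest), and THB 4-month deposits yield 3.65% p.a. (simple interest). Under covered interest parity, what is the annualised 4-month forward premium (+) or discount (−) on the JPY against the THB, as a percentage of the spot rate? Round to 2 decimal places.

T = 4/12 years.
No-arbitrage forward: 0.28059 × 1.0121667 / 1.0252667 = 0.27700486 THB/JPY.
(F − S)/S ÷ T = (0.27700486 − 0.28059)/0.28059/(4/12) = -0.038331 → -3.83%.

-3.83%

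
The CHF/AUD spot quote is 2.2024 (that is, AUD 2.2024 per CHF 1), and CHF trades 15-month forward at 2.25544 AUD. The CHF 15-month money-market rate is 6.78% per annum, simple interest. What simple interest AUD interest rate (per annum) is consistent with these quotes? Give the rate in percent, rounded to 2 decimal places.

T = 15/12 years.
By CIP, F/S equals the AUD-to-CHF growth ratio: 2.25544/2.2024 = 1.0240828.
CHF growth factor: 1 + 0.0678×15/12 = 1.084750.
That pins the AUD growth at 1.1108738.
r = (1.1108738 − 1)/(15/12) = 0.088699 → 8.87%.

8.87%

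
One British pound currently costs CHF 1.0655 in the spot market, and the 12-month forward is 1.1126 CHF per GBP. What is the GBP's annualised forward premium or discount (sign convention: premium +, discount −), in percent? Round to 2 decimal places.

+4.42%

T = 1 year.
Period premium: (1.1126 − 1.0655)/1.0655 = 0.0442046.
Per annum: 0.0442046 / 1 = 0.044205 = 4.42%.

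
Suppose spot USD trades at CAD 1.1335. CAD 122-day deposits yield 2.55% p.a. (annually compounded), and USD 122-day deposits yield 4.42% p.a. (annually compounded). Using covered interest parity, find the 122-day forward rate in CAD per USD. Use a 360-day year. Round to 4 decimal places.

1.1266

T = 122/360 years.
CAD growth factor: (1 + 0.0255)^(122/360) = 1.0085698.
USD accumulates by (1 + 0.0442)^(122/360) = 1.0147652.
CIP: F = S · (grow CAD)/(grow USD) = 1.1335 × 1.0085698/1.0147652 = 1.126580 CAD per USD.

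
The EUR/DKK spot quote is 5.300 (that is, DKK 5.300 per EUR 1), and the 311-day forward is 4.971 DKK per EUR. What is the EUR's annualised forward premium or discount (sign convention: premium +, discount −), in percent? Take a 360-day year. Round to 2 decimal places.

T = 311/360 years.
EUR trades forward at -6.20755% vs spot over the period.
Annualise by dividing by T: -0.0620755 / (311/360) = -0.071856 → -7.19%.

-7.19%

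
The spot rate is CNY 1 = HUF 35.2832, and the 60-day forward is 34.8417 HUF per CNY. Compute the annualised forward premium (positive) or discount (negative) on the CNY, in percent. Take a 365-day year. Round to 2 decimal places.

-7.61%

T = 60/365 years.
(F − S)/S = (34.8417 − 35.2832)/35.2832 = -0.0125130.
Annualise by dividing by T: -0.0125130 / (60/365) = -0.076121 → -7.61%.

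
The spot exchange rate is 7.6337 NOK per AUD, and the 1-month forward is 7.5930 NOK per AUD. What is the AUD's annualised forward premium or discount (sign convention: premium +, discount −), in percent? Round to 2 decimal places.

-6.40%

T = 1/12 years.
Period premium: (7.5930 − 7.6337)/7.6337 = -0.0053316.
Annualise by dividing by T: -0.0053316 / (1/12) = -0.063979 → -6.40%.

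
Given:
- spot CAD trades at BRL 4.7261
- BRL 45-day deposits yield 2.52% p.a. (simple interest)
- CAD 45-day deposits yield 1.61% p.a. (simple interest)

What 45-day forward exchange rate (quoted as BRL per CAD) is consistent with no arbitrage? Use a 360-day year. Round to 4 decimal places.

4.7315

T = 45/360 years.
Growth of 1 BRL over T: 1 + 0.0252×45/360 = 1.003150.
Growth of 1 CAD over T: 1 + 0.0161×45/360 = 1.0020125.
So F = 4.7261 × 1.003150 / 1.0020125 = 4.731465 (BRL/CAD).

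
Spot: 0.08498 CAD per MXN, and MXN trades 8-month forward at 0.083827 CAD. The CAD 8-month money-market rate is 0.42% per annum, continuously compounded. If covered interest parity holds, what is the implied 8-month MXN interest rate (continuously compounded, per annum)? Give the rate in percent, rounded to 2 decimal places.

2.47%

T = 8/12 years.
CIP gives F = S · g_CAD/g_MXN, so g_CAD/g_MXN = 0.083827/0.08498 = 0.9864321.
The CAD side grows by e^(0.0042×8/12) = 1.0028039.
So the MXN growth factor = 1.016597.
Take logs: ln 1.016597 / (8/12) = 0.024691, so 2.47%.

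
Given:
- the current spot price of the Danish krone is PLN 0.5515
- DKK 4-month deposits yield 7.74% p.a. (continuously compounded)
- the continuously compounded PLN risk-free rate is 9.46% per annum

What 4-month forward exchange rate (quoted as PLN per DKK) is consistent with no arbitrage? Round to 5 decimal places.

T = 4/12 years.
PLN growth factor: e^(0.0946×4/12) = 1.0320358.
DKK accumulates by e^(0.0774×4/12) = 1.0261357.
CIP: F = S · (grow PLN)/(grow DKK) = 0.5515 × 1.0320358/1.0261357 = 0.5546710 PLN per DKK.

0.55467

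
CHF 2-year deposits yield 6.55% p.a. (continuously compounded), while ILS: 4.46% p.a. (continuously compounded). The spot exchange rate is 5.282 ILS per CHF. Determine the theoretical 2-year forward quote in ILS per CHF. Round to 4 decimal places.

5.0658

T = 2 years.
Growth of 1 ILS over T: e^(0.0446×2) = 1.0932993.
Growth of 1 CHF over T: e^(0.0655×2) = 1.1399678.
So F = 5.282 × 1.0932993 / 1.1399678 = 5.065763 (ILS/CHF).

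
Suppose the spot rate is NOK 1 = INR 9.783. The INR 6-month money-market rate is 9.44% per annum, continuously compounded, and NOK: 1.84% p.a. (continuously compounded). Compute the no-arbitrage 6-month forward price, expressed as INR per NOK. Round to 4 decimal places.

T = 6/12 years.
INR growth factor: e^(0.0944×6/12) = 1.04833165.
NOK accumulates by e^(0.0184×6/12) = 1.00924245.
CIP: F = S · (grow INR)/(grow NOK) = 9.783 × 1.04833165/1.00924245 = 10.161908 INR per NOK.

10.1619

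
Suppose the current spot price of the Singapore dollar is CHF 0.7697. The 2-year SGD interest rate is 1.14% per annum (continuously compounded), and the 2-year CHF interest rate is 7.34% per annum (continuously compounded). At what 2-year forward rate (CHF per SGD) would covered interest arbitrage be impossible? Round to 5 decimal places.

T = 2 years.
CHF growth factor: e^(0.0734×2) = 1.1581223.
SGD growth factor: e^(0.0114×2) = 1.0230619.
Forward (CHF per SGD) = 0.7697 × 1.1581223 / 1.0230619 = 0.8713126.

0.87131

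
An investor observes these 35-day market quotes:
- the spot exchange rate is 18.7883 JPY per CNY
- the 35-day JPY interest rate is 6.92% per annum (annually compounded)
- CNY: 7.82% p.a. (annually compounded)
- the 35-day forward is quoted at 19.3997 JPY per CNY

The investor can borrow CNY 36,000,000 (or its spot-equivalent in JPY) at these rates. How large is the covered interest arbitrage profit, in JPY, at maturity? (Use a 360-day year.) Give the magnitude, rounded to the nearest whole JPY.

T = 35/360 years.
Keep in CNY, deliver into the forward: 36,000,000·1.00734700903·19.3997 = JPY 703,520,271.76.
Swap to JPY now, deposit: 36,000,000·18.7883·1.00652641228 = JPY 680,793,126.91.
The quoted forward overvalues CNY, so borrow JPY, buy CNY at spot, deposit the CNY at 7.82%, and sell the proceeds forward at 19.3997.
Arbitrage profit = |703,520,271.76 − 680,793,126.91| = JPY 22,727,145.

JPY 22,727,145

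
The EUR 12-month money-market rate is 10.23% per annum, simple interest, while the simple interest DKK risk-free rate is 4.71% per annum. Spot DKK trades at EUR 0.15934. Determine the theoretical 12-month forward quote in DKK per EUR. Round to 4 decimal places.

T = 1 year.
EUR growth factor: 1 + 0.1023×1 = 1.102300.
Growth of 1 DKK over T: 1 + 0.0471×1 = 1.047100.
Forward (EUR per DKK) = 0.15934 × 1.102300 / 1.047100 = 0.1677399.
Quoted the other way: 1/0.1677399 = 5.9616 DKK per EUR.

5.9616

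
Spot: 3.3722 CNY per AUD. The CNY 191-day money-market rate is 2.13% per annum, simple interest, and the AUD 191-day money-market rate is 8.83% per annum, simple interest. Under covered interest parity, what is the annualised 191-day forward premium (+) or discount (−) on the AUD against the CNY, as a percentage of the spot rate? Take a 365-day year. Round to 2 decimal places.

-6.40%

T = 191/365 years.
CIP forward (CNY per AUD) = 3.3722 × 1.011146/1.0462063 = 3.2591914.
(F − S)/S ÷ T = (3.2591914 − 3.3722)/3.3722/(191/365) = -0.064041 → -6.40%.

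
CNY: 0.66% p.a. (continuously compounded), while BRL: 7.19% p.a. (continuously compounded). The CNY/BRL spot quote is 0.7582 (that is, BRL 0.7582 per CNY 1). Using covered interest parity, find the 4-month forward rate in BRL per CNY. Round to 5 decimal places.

0.77488

T = 4/12 years.
BRL growth factor: e^(0.0719×4/12) = 1.0242562.
CNY accumulates by e^(0.0066×4/12) = 1.0022024.
Forward (BRL per CNY) = 0.7582 × 1.0242562 / 1.0022024 = 0.7748844.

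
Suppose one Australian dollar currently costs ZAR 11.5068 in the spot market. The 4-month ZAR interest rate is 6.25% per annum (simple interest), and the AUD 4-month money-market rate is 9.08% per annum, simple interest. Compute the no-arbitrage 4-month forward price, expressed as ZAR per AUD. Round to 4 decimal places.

11.4014

T = 4/12 years.
ZAR accumulates by 1 + 0.0625×4/12 = 1.02083333.
AUD accumulates by 1 + 0.0908×4/12 = 1.03026667.
So F = 11.5068 × 1.02083333 / 1.03026667 = 11.401441 (ZAR/AUD).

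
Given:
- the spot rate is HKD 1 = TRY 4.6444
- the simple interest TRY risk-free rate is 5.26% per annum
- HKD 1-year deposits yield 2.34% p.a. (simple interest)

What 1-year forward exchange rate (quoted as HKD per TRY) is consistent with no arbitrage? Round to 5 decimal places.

T = 1 year.
TRY growth factor: 1 + 0.0526×1 = 1.052600.
HKD growth factor: 1 + 0.0234×1 = 1.023400.
So F = 4.6444 × 1.052600 / 1.023400 = 4.776916 (TRY/HKD).
Invert for HKD per TRY: 1 / 4.776916 = 0.20934.

0.20934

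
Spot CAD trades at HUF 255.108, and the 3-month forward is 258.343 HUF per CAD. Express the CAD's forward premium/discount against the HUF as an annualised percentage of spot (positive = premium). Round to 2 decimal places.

T = 3/12 years.
CAD trades forward at +1.26809% vs spot over the period.
Annualise by dividing by T: 0.0126809 / (3/12) = 0.050724 → 5.07%.

+5.07%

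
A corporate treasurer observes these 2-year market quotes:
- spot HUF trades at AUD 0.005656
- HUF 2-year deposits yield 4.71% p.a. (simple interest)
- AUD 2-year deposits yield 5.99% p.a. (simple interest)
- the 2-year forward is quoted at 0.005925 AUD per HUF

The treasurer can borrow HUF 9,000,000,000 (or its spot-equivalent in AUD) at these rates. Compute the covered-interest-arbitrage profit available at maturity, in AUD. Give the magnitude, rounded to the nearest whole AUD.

AUD 1,345,916

T = 2 years.
Keep in HUF, deliver into the forward: 9,000,000,000·1.094200·0.005925 = AUD 58,348,215.00.
Swap to AUD now, deposit: 9,000,000,000·0.005656·1.119800 = AUD 57,002,299.20.
The quoted forward overvalues HUF, so borrow AUD, buy HUF at spot, deposit the HUF at 4.71%, and sell the proceeds forward at 0.005925.
Profit = 58,348,215.00 − 57,002,299.20 = AUD 1,345,916.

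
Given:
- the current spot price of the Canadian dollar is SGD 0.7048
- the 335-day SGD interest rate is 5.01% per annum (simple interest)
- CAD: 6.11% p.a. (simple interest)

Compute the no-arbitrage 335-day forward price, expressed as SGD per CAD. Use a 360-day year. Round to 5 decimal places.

T = 335/360 years.
SGD growth factor: 1 + 0.0501×335/360 = 1.0466208.
CAD growth factor: 1 + 0.0611×335/360 = 1.0568569.
Forward (SGD per CAD) = 0.7048 × 1.0466208 / 1.0568569 = 0.6979737.

0.69797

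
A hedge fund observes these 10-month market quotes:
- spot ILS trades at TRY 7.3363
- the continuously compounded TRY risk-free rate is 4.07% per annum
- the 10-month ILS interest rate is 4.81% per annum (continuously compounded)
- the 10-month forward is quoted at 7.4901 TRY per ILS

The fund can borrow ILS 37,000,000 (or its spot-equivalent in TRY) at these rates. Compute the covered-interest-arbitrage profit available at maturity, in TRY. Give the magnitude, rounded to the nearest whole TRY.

T = 10/12 years.
Keep in ILS, deliver into the forward: 37,000,000·1.04089751204·7.4901 = TRY 288,467,778.83.
Swap to TRY now, deposit: 37,000,000·7.3363·1.03449839494 = TRY 280,807,451.27.
The quoted forward overvalues ILS, so borrow TRY, buy ILS at spot, deposit the ILS at 4.81%, and sell the proceeds forward at 7.4901.
Arbitrage profit = |288,467,778.83 − 280,807,451.27| = TRY 7,660,328.

TRY 7,660,328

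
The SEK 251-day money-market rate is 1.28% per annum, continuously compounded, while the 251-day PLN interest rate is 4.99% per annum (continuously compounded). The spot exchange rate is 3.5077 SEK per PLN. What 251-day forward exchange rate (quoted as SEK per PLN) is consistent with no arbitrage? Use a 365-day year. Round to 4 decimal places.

T = 251/365 years.
Growth of 1 SEK over T: e^(0.0128×251/365) = 1.008841.
PLN accumulates by e^(0.0499×251/365) = 1.0349103.
So F = 3.5077 × 1.008841 / 1.0349103 = 3.419341 (SEK/PLN).

3.4193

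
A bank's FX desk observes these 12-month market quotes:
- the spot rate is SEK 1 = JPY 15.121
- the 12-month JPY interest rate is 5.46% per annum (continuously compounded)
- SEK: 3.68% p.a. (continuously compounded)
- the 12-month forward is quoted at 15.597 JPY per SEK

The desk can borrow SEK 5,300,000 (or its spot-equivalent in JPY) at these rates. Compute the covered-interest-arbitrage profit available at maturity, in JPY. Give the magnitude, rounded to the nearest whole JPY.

T = 1 year.
Route A — deposit SEK, sell forward: 5,300,000 × 1.037485503 × 15.597 = JPY 85,762,805.37.
Route B — convert at spot, deposit JPY: 5,300,000 × 15.121 × 1.0561180829 = JPY 84,638,676.12.
The quoted forward overvalues SEK, so borrow JPY, buy SEK at spot, deposit the SEK at 3.68%, and sell the proceeds forward at 15.597.
The gap between the two covered legs is JPY 1,124,129.

JPY 1,124,129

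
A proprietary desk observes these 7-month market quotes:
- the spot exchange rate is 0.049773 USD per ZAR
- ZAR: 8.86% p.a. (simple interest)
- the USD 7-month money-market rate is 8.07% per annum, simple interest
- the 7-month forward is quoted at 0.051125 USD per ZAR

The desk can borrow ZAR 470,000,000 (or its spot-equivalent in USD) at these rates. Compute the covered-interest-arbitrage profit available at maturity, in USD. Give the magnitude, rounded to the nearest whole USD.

USD 776,086

T = 7/12 years.
Route A — deposit ZAR, sell forward: 470,000,000 × 1.0516833333 × 0.051125 = USD 25,270,635.90.
Route B — convert at spot, deposit USD: 470,000,000 × 0.049773 × 1.047075 = USD 24,494,550.07.
The quoted forward overvalues ZAR, so borrow USD, buy ZAR at spot, deposit the ZAR at 8.86%, and sell the proceeds forward at 0.051125.
The gap between the two covered legs is USD 776,086.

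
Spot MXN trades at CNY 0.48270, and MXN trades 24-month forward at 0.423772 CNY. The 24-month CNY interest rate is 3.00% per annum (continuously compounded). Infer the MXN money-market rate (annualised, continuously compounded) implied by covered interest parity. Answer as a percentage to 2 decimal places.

T = 2 years.
CIP gives F = S · g_CNY/g_MXN, so g_CNY/g_MXN = 0.423772/0.4827 = 0.8779200.
CNY growth factor: e^(0.0300×2) = 1.0618365.
So the MXN growth factor = 1.2094912.
r = ln(1.2094912)/2 = 0.095100 → 9.51%.

9.51%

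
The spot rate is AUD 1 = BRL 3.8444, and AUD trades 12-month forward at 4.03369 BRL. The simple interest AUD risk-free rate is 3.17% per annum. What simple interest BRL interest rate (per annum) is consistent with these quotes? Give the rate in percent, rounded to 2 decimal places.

8.25%

T = 1 year.
By CIP, F/S equals the BRL-to-AUD growth ratio: 4.03369/3.8444 = 1.0492379.
The AUD side grows by 1 + 0.0317×1 = 1.031700.
That pins the BRL growth at 1.0824987.
(1.0824987 − 1)/T = 0.082499, i.e. 8.25%.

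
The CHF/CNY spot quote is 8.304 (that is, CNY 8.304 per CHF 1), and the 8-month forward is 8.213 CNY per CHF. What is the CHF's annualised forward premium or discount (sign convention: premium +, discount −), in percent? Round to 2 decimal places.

-1.64%

T = 8/12 years.
Period premium: (8.213 − 8.304)/8.304 = -0.0109586.
Per annum: -0.0109586 / (8/12) = -0.016438 = -1.64%.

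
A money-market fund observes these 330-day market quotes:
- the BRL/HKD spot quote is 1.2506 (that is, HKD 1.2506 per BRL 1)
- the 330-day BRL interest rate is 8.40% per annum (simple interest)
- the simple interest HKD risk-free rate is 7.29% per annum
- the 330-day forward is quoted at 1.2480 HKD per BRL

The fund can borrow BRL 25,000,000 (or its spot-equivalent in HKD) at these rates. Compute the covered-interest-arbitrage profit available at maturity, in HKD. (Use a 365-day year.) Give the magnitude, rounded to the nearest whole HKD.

T = 330/365 years.
Keep in BRL, deliver into the forward: 25,000,000·1.0759452055·1.2480 = HKD 33,569,490.41.
Swap to HKD now, deposit: 25,000,000·1.2506·1.065909589 = HKD 33,325,663.30.
The quoted forward overvalues BRL, so borrow HKD, buy BRL at spot, deposit the BRL at 8.40%, and sell the proceeds forward at 1.2480.
Arbitrage profit = |33,569,490.41 − 33,325,663.30| = HKD 243,827.

HKD 243,827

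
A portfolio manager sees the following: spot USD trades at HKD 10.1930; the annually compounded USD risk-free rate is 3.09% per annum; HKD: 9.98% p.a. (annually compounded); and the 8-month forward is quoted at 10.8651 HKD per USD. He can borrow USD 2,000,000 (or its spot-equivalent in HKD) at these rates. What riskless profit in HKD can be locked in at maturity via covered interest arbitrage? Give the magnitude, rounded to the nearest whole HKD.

HKD 454,834

T = 8/12 years.
Route A — deposit USD, sell forward: 2,000,000 × 1.0204953412 × 10.8651 = HKD 22,175,567.86.
Route B — convert at spot, deposit HKD: 2,000,000 × 10.1930 × 1.0654730689 = HKD 21,720,733.98.
The quoted forward overvalues USD, so borrow HKD, buy USD at spot, deposit the USD at 3.09%, and sell the proceeds forward at 10.8651.
Profit = 22,175,567.86 − 21,720,733.98 = HKD 454,834.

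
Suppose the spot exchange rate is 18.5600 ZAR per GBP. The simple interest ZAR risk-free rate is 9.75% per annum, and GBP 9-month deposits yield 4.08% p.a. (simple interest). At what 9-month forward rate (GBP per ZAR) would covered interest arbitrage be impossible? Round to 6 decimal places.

T = 9/12 years.
ZAR growth factor: 1 + 0.0975×9/12 = 1.073125.
GBP growth factor: 1 + 0.0408×9/12 = 1.030600.
CIP: F = S · (grow ZAR)/(grow GBP) = 18.56 × 1.073125/1.030600 = 19.32583 ZAR per GBP.
Invert for GBP per ZAR: 1 / 19.32583 = 0.051744.

0.051744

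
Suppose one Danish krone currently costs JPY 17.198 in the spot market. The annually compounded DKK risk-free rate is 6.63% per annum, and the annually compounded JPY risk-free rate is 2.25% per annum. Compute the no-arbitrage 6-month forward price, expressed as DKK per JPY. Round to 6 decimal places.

0.059379

T = 6/12 years.
Growth of 1 JPY over T: (1 + 0.0225)^(6/12) = 1.0111874.
DKK growth factor: (1 + 0.0663)^(6/12) = 1.032618.
CIP: F = S · (grow JPY)/(grow DKK) = 17.198 × 1.0111874/1.032618 = 16.84108 JPY per DKK.
Quoted the other way: 1/16.84108 = 0.059379 DKK per JPY.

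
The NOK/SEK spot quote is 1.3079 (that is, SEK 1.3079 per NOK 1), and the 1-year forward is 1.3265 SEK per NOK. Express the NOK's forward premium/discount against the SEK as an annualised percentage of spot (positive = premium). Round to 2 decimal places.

T = 1 year.
Period premium: (1.3265 − 1.3079)/1.3079 = 0.0142213.
Annualise by dividing by T: 0.0142213 / 1 = 0.014221 → 1.42%.

+1.42%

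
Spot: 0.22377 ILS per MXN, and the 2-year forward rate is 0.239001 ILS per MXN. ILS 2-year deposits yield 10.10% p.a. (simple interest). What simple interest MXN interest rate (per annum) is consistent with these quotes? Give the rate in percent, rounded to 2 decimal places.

T = 2 years.
CIP gives F = S · g_ILS/g_MXN, so g_ILS/g_MXN = 0.239001/0.22377 = 1.0680654.
The ILS side grows by 1 + 0.1010×2 = 1.202000.
So the MXN growth factor = 1.1253992.
r = (1.1253992 − 1)/2 = 0.062700 → 6.27%.

6.27%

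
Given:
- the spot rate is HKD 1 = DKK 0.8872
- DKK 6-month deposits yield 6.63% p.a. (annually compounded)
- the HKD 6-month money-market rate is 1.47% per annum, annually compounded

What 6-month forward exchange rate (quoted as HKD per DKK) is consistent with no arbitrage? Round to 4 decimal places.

1.0995

T = 6/12 years.
DKK growth factor: (1 + 0.0663)^(6/12) = 1.032618.
HKD accumulates by (1 + 0.0147)^(6/12) = 1.0073232.
CIP: F = S · (grow DKK)/(grow HKD) = 0.8872 × 1.032618/1.0073232 = 0.9094784 DKK per HKD.
Quoted the other way: 1/0.9094784 = 1.0995 HKD per DKK.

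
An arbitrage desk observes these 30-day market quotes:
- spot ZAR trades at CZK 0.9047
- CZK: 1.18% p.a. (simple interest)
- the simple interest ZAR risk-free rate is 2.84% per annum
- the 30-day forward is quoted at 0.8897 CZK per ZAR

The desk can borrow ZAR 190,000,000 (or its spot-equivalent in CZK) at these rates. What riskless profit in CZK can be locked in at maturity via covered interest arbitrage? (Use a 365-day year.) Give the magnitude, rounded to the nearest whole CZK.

T = 30/365 years.
Route A — deposit ZAR, sell forward: 190,000,000 × 1.00233424658 × 0.8897 = CZK 169,437,588.04.
Route B — convert at spot, deposit CZK: 190,000,000 × 0.9047 × 1.00096986301 = CZK 172,059,712.66.
The quoted forward undervalues ZAR, so borrow ZAR, convert to CZK at spot, deposit the CZK at 1.18%, and buy ZAR forward at 0.8897 to cover the loan.
Profit = 172,059,712.66 − 169,437,588.04 = CZK 2,622,125.

CZK 2,622,125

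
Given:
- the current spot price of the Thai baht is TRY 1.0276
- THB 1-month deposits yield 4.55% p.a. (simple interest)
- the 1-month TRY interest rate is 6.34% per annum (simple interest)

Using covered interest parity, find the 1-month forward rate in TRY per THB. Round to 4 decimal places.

1.0291

T = 1/12 years.
Growth of 1 TRY over T: 1 + 0.0634×1/12 = 1.0052833.
THB accumulates by 1 + 0.0455×1/12 = 1.0037917.
Forward (TRY per THB) = 1.0276 × 1.0052833 / 1.0037917 = 1.029127.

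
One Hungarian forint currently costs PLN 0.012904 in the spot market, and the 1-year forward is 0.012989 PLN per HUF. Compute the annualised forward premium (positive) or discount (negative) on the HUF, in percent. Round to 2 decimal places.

T = 1 year.
HUF trades forward at +0.65871% vs spot over the period.
Per annum: 0.0065871 / 1 = 0.006587 = 0.66%.

+0.66%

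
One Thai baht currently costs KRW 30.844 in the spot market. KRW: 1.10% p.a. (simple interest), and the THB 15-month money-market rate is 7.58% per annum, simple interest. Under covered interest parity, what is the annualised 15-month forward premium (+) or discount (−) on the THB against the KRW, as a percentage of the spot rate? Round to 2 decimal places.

-5.92%

T = 15/12 years.
F = S · g_KRW/g_THB = 30.844 × 1.013750/1.094750 = 28.561868.
Annualised premium = (F − S)/S × (1/T) = (28.561868 − 30.844)/30.844 ÷ (15/12) = -5.92%.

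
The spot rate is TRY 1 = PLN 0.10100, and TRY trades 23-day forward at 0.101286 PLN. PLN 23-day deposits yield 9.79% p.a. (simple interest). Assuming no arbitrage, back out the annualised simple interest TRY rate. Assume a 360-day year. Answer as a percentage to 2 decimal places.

T = 23/360 years.
By CIP, F/S equals the PLN-to-TRY growth ratio: 0.101286/0.101 = 1.0028317.
The PLN side grows by 1 + 0.0979×23/360 = 1.0062547.
Hence g_TRY = 1.0034133.
(1.0034133 − 1)/T = 0.053426, i.e. 5.34%.

5.34%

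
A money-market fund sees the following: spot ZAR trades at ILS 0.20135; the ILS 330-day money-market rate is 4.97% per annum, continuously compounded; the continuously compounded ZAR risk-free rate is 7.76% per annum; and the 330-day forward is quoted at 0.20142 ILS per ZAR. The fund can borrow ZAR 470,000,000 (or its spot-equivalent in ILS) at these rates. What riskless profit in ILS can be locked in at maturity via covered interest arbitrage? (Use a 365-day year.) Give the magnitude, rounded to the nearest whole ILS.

T = 330/365 years.
Invest the ZAR and cover forward: 470,000,000 × 1.0726786208 × 0.20142 = ILS 101,547,696.07.
Convert at spot and invest in ILS: 470,000,000 × 0.20135 × 1.0459590823 = ILS 98,983,814.77.
The quoted forward overvalues ZAR, so borrow ILS, buy ZAR at spot, deposit the ZAR at 7.76%, and sell the proceeds forward at 0.20142.
Profit = 101,547,696.07 − 98,983,814.77 = ILS 2,563,881.

ILS 2,563,881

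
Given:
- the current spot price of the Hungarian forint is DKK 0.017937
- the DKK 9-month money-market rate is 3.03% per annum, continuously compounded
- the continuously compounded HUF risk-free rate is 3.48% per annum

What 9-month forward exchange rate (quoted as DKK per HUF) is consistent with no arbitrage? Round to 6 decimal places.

0.017877

T = 9/12 years.
DKK growth factor: e^(0.0303×9/12) = 1.0229852.
Growth of 1 HUF over T: e^(0.0348×9/12) = 1.0264436.
CIP: F = S · (grow DKK)/(grow HUF) = 0.017937 × 1.0229852/1.0264436 = 0.01787656 DKK per HUF.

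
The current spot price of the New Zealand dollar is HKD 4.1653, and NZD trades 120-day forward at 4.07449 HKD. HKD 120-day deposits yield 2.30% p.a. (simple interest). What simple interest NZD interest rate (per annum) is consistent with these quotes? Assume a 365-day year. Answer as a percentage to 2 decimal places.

T = 120/365 years.
By CIP, F/S equals the HKD-to-NZD growth ratio: 4.07449/4.1653 = 0.9781984.
HKD growth factor: 1 + 0.0230×120/365 = 1.0075616.
Hence g_NZD = 1.0300176.
(1.0300176 − 1)/T = 0.091304, i.e. 9.13%.

9.13%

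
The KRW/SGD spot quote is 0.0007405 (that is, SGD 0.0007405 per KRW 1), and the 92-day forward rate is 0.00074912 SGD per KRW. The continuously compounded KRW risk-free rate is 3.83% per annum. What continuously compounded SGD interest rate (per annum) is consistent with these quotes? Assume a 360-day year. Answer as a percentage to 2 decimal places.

T = 92/360 years.
By CIP, F/S equals the SGD-to-KRW growth ratio: 0.00074912/0.0007405 = 1.0116408.
The KRW side grows by e^(0.0383×92/360) = 1.0098358.
So the SGD growth factor = 1.0215911.
r = ln(1.0215911)/(92/360) = 0.083588 → 8.36%.

8.36%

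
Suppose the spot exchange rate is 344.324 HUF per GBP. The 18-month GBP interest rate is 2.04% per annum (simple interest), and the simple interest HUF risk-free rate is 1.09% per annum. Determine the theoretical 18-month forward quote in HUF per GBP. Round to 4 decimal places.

T = 18/12 years.
Growth of 1 HUF over T: 1 + 0.0109×18/12 = 1.016350.
GBP growth factor: 1 + 0.0204×18/12 = 1.030600.
Forward (HUF per GBP) = 344.324 × 1.016350 / 1.030600 = 339.563068.

339.5631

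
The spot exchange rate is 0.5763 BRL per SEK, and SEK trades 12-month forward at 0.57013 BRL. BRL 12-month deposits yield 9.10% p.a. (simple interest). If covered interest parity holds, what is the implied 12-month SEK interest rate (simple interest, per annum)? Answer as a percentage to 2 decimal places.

T = 1 year.
F/S = 0.57013/0.5763 = 0.9892938 = (growth of BRL) / (growth of SEK).
The BRL side grows by 1 + 0.0910×1 = 1.091000.
So the SEK growth factor = 1.1028069.
(1.1028069 − 1)/T = 0.102807, i.e. 10.28%.

10.28%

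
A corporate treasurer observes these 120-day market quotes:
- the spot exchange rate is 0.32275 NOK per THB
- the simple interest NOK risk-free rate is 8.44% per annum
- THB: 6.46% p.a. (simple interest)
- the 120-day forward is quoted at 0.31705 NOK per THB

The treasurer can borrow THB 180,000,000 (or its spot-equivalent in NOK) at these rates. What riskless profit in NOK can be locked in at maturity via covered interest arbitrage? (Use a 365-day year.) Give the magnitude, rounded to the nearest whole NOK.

NOK 1,425,965

T = 120/365 years.
Route A — deposit THB, sell forward: 180,000,000 × 1.0212383562 × 0.31705 = NOK 58,281,051.75.
Route B — convert at spot, deposit NOK: 180,000,000 × 0.32275 × 1.0277479452 = NOK 59,707,016.88.
The quoted forward undervalues THB, so borrow THB, convert to NOK at spot, deposit the NOK at 8.44%, and buy THB forward at 0.31705 to cover the loan.
Profit = 59,707,016.88 − 58,281,051.75 = NOK 1,425,965.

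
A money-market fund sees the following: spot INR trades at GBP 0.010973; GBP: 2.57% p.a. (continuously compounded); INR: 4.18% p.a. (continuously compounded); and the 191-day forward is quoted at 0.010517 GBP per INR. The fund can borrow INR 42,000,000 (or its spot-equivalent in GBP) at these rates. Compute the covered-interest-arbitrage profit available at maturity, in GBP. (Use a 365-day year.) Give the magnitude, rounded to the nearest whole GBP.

GBP 15,624

T = 191/365 years.
Keep in INR, deliver into the forward: 42,000,000·1.0221144·0.010517 = GBP 451,482.24.
Swap to GBP now, deposit: 42,000,000·0.010973·1.01353933 = GBP 467,105.82.
The quoted forward undervalues INR, so borrow INR, convert to GBP at spot, deposit the GBP at 2.57%, and buy INR forward at 0.010517 to cover the loan.
The gap between the two covered legs is GBP 15,624.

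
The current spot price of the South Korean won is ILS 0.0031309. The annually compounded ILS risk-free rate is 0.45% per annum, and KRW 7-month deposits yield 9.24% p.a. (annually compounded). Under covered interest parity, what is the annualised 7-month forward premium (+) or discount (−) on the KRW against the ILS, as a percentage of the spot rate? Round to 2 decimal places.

T = 7/12 years.
F = S · g_ILS/g_KRW = 0.0031309 × 1.0026225/1.0529053 = 0.0029813800.
(F − S)/S ÷ T = (0.0029813800 − 0.0031309)/0.0031309/(7/12) = -0.081868 → -8.19%.

-8.19%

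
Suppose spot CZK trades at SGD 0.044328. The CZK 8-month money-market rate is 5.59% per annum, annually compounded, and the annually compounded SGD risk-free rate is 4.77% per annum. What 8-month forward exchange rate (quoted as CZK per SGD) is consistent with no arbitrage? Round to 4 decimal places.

T = 8/12 years.
SGD growth factor: (1 + 0.0477)^(8/12) = 1.03155241.
Growth of 1 CZK over T: (1 + 0.0559)^(8/12) = 1.03692782.
So F = 0.044328 × 1.03155241 / 1.03692782 = 0.044098205 (SGD/CZK).
Invert for CZK per SGD: 1 / 0.044098205 = 22.6767.

22.6767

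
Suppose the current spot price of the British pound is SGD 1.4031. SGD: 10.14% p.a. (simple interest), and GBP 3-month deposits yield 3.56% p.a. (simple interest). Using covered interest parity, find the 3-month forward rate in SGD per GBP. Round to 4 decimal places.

1.4260

T = 3/12 years.
Growth of 1 SGD over T: 1 + 0.1014×3/12 = 1.025350.
GBP accumulates by 1 + 0.0356×3/12 = 1.008900.
So F = 1.4031 × 1.025350 / 1.008900 = 1.425977 (SGD/GBP).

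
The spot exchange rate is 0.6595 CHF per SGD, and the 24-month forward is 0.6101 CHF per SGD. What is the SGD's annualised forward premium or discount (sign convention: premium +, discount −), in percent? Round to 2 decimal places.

T = 2 years.
(F − S)/S = (0.6101 − 0.6595)/0.6595 = -0.0749052.
Annualise by dividing by T: -0.0749052 / 2 = -0.037453 → -3.75%.

-3.75%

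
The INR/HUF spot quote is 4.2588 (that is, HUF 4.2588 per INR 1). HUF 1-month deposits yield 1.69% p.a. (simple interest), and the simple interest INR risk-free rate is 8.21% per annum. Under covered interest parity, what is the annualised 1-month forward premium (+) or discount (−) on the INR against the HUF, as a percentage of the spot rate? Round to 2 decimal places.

-6.48%

T = 1/12 years.
F = S · g_HUF/g_INR = 4.2588 × 1.0014083/1.0068417 = 4.2358175.
(F − S)/S ÷ T = (4.2358175 − 4.2588)/4.2588/(1/12) = -0.064758 → -6.48%.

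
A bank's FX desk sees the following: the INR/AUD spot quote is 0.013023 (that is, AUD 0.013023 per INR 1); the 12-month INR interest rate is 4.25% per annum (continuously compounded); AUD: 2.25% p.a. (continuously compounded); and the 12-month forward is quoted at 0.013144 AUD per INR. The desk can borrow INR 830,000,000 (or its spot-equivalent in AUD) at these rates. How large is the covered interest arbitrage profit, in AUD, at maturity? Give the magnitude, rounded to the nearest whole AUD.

T = 1 year.
Route A — deposit INR, sell forward: 830,000,000 × 1.0434160564 × 0.013144 = AUD 11,383,168.34.
Route B — convert at spot, deposit AUD: 830,000,000 × 0.013023 × 1.0227550342 = AUD 11,055,051.21.
The quoted forward overvalues INR, so borrow AUD, buy INR at spot, deposit the INR at 4.25%, and sell the proceeds forward at 0.013144.
Profit = 11,383,168.34 − 11,055,051.21 = AUD 328,117.

AUD 328,117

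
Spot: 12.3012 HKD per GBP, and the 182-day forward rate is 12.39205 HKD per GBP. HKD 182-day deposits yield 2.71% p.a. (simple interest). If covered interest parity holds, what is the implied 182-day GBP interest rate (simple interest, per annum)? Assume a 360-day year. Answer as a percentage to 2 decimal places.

1.24%

T = 182/360 years.
F/S = 12.39205/12.3012 = 1.0073855 = (growth of HKD) / (growth of GBP).
The HKD side grows by 1 + 0.0271×182/360 = 1.0137006.
Hence g_GBP = 1.0062688.
r = (1.0062688 − 1)/(182/360) = 0.012400 → 1.24%.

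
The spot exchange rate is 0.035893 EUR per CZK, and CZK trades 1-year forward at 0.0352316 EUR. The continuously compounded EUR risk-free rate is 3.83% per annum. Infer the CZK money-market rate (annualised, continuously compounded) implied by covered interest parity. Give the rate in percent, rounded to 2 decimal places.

T = 1 year.
By CIP, F/S equals the EUR-to-CZK growth ratio: 0.0352316/0.035893 = 0.9815730.
The EUR side grows by e^(0.0383×1) = 1.0390429.
Hence g_CZK = 1.0585488.
r = ln(1.0585488)/1 = 0.056899 → 5.69%.

5.69%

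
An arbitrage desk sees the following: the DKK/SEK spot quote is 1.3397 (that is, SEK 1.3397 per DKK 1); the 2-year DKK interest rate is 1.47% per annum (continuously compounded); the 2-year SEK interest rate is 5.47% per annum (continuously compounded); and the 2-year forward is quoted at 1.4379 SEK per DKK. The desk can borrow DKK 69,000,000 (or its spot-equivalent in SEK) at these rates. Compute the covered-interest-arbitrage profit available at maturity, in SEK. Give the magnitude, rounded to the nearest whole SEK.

SEK 950,743

T = 2 years.
Route A — deposit DKK, sell forward: 69,000,000 × 1.0298364467 × 1.4379 = SEK 102,175,326.04.
Route B — convert at spot, deposit SEK: 69,000,000 × 1.3397 × 1.1156085045 = SEK 103,126,069.23.
The quoted forward undervalues DKK, so borrow DKK, convert to SEK at spot, deposit the SEK at 5.47%, and buy DKK forward at 1.4379 to cover the loan.
Profit = 103,126,069.23 − 102,175,326.04 = SEK 950,743.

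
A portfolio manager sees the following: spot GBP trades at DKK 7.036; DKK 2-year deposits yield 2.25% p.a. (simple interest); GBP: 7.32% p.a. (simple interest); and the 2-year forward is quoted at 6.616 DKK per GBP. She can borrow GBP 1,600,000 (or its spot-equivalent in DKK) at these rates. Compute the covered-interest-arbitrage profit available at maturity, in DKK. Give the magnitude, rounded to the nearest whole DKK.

DKK 371,140

T = 2 years.
Route A — deposit GBP, sell forward: 1,600,000 × 1.146400 × 6.616 = DKK 12,135,331.84.
Route B — convert at spot, deposit DKK: 1,600,000 × 7.036 × 1.045000 = DKK 11,764,192.00.
The quoted forward overvalues GBP, so borrow DKK, buy GBP at spot, deposit the GBP at 7.32%, and sell the proceeds forward at 6.616.
Arbitrage profit = |12,135,331.84 − 11,764,192.00| = DKK 371,140.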